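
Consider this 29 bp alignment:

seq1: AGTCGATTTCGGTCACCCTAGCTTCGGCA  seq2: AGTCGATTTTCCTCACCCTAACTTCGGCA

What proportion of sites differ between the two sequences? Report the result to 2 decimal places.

0.14

The sequences differ at 4 of 29 positions (sites 10, 11, 12, 21).
p = 4/29 = 0.137931… ≈ 0.14 (to 2 d.p.).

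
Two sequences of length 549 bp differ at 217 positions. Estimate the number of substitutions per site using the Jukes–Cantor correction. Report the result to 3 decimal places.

0.562

p = 217/549 ≈ 0.395264.
d = −(3/4) ln(1 − 4p/3) = −0.75 ln(1 − 0.527019) = −0.75 ln(0.472981)
  = −0.75 × (-0.748700) = 0.561525 substitutions/site.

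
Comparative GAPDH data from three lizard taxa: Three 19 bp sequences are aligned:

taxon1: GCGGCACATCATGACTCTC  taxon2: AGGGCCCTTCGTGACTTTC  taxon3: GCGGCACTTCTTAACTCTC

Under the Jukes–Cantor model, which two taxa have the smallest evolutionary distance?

taxon1–taxon2: 6/19 differ, p = 0.316, d = 0.410.
taxon1–taxon3: 3/19 differ, p = 0.158, d = 0.177.
taxon2–taxon3: 6/19 differ, p = 0.316, d = 0.410.
The smallest distance is between taxon1 and taxon3.

taxon1 and taxon3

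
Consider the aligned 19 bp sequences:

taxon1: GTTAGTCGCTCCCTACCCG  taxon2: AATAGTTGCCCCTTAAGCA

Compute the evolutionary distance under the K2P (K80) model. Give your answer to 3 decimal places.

0.671

Of 19 sites, 5 differences are transitions and 3 are transversions, so P = 5/19 ≈ 0.263158 and Q = 3/19 ≈ 0.157895.
Under the Kimura two-parameter model, d = −½ ln(1 − 2P − Q) − ¼ ln(1 − 2Q).
1 − 2P − Q = 0.315789, giving −½ ln(0.315789) = 0.576341.
1 − 2Q = 0.68421, giving −¼ ln(0.68421) = 0.094873.
d = 0.576341 + 0.094873 = 0.671214.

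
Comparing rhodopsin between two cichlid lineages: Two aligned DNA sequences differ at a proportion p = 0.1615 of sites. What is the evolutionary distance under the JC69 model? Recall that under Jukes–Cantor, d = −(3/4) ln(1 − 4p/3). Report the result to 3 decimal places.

0.182

d = −(3/4) ln(1 − 4p/3) = −0.75 ln(1 − 0.215333) = −0.75 ln(0.784667)
  = −0.75 × (-0.242496) = 0.181872 substitutions/site.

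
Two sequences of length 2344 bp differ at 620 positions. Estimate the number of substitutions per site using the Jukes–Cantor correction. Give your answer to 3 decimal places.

p = 620/2344 ≈ 0.264505.
d = −(3/4) ln(1 − 4p/3) = −0.75 ln(1 − 0.352673) = −0.75 ln(0.647327)
  = −0.75 × (-0.434904) = 0.326178 substitutions/site.

0.326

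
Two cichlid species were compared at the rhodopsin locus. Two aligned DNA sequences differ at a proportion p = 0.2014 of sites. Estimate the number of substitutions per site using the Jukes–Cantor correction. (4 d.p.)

0.2345

d = −(3/4) ln(1 − 4p/3) = −0.75 ln(1 − 0.268533) = −0.75 ln(0.731467)
  = −0.75 × (-0.312703) = 0.234527 substitutions/site.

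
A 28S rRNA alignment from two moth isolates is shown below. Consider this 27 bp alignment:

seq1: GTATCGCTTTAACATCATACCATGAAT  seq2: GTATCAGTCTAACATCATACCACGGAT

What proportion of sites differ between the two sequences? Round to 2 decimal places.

The sequences differ at 5 of 27 positions (sites 6, 7, 9, 23, 25).
p = 5/27 = 0.185185… ≈ 0.19 (to 2 d.p.).

0.19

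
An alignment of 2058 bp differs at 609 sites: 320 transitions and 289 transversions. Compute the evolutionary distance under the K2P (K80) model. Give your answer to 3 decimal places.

P = 320/2058 ≈ 0.155491 and Q = 289/2058 ≈ 0.140428.
Under the Kimura two-parameter model, d = −½ ln(1 − 2P − Q) − ¼ ln(1 − 2Q).
1 − 2P − Q = 0.54859, giving −½ ln(0.54859) = 0.300202.
1 − 2Q = 0.719144, giving −¼ ln(0.719144) = 0.082423.
d = 0.300202 + 0.082423 = 0.382625.

0.383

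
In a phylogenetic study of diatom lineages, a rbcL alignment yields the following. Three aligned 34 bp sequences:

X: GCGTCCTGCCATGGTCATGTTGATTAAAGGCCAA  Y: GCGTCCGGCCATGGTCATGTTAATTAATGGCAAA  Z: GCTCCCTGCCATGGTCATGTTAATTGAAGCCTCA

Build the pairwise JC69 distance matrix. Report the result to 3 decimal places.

X–Y: 4/34 sites differ → p ≈ 0.117647, d = −0.75 ln(1 − 0.156863) = 0.127969 ≈ 0.128.
X–Z: 7/34 sites differ → p ≈ 0.205882, d = −0.75 ln(1 − 0.274509) = 0.240680 ≈ 0.241.
Y–Z: 8/34 sites differ → p ≈ 0.235294, d = −0.75 ln(1 − 0.313725) = 0.282358 ≈ 0.282.

d(X,Y) = 0.128, d(X,Z) = 0.241, d(Y,Z) = 0.282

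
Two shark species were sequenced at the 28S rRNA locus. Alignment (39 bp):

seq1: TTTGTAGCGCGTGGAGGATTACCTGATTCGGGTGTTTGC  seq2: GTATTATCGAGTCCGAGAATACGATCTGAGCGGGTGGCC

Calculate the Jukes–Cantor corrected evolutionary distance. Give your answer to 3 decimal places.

0.949

The sequences differ at 21 of 39 sites, so p = 21/39 ≈ 0.538462.
d = −(3/4) ln(1 − 4p/3) = −0.75 ln(1 − 0.717949) = −0.75 ln(0.282051)
  = −0.75 × (-1.265667) = 0.949250 substitutions/site.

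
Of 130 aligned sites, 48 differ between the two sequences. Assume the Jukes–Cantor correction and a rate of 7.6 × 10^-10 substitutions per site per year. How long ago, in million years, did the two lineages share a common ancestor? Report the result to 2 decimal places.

334.48

p = 48/130 ≈ 0.369231.
d = −(3/4) ln(1 − 4p/3) = −0.75 ln(1 − 0.492308) = −0.75 ln(0.507692)
  = −0.75 × (-0.677880) = 0.508410 substitutions/site.
Under a molecular clock d = 2μt, so t = d/(2μ) = 0.508410 / (2 × 7.6 × 10^-10) = 334.48 million years.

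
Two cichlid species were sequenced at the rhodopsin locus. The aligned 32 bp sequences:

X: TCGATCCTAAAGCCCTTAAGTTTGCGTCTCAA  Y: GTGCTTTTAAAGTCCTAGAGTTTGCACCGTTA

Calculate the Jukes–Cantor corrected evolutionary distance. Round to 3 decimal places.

The sequences differ at 13 of 32 sites, so p = 13/32 = 0.40625.
d = −(3/4) ln(1 − 4p/3) = −0.75 ln(1 − 0.541667) = −0.75 ln(0.458333)
  = −0.75 × (-0.780159) = 0.585119 substitutions/site.

0.585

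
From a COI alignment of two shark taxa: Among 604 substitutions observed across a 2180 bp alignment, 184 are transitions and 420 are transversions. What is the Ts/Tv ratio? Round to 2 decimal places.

R = 184/420 = 0.438095… ≈ 0.44 (to 2 d.p.).

0.44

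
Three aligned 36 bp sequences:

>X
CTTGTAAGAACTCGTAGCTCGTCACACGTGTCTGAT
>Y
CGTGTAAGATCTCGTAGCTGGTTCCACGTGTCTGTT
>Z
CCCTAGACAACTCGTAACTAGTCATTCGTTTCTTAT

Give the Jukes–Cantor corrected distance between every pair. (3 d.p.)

d(X,Y) = 0.188, d(X,Z) = 0.441, d(Y,Z) = 0.673

X–Y: 6/36 sites differ → p ≈ 0.166667, d = −0.75 ln(1 − 0.222223) = 0.188487 ≈ 0.188.
X–Z: 12/36 sites differ → p ≈ 0.333333, d = −0.75 ln(1 − 0.444444) = 0.440839 ≈ 0.441.
Y–Z: 16/36 sites differ → p ≈ 0.444444, d = −0.75 ln(1 − 0.592592) = 0.673455 ≈ 0.673.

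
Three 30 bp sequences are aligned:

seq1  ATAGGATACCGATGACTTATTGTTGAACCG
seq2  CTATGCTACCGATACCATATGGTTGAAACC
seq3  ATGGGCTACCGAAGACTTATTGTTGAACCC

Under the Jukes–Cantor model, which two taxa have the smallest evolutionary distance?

seq1–seq2: 9/30 differ, p = 0.300, d = 0.383.
seq1–seq3: 4/30 differ, p = 0.133, d = 0.147.
seq2–seq3: 9/30 differ, p = 0.300, d = 0.383.
The smallest distance is between seq1 and seq3.

seq1 and seq3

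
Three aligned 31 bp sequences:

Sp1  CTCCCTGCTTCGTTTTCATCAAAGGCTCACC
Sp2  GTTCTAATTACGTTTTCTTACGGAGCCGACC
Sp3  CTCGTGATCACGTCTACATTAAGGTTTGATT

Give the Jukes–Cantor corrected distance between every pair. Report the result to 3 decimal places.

d(Sp1,Sp2) = 0.777, d(Sp1,Sp3) = 0.874, d(Sp2,Sp3) = 0.985

Sp1–Sp2: 15/31 sites differ → p ≈ 0.483871, d = −0.75 ln(1 − 0.645161) = 0.777068 ≈ 0.777.
Sp1–Sp3: 16/31 sites differ → p ≈ 0.516129, d = −0.75 ln(1 − 0.688172) = 0.873978 ≈ 0.874.
Sp2–Sp3: 17/31 sites differ → p ≈ 0.548387, d = −0.75 ln(1 − 0.731183) = 0.985293 ≈ 0.985.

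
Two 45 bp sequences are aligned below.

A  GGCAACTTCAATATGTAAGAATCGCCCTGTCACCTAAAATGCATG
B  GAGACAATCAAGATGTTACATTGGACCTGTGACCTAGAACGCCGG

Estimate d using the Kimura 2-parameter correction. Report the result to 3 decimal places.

Of 45 sites, 3 differences are transitions and 13 are transversions, so P = 3/45 ≈ 0.066667 and Q = 13/45 ≈ 0.288889.
Under the Kimura two-parameter model, d = −½ ln(1 − 2P − Q) − ¼ ln(1 − 2Q).
1 − 2P − Q = 0.577777, giving −½ ln(0.577777) = 0.274284.
1 − 2Q = 0.422222, giving −¼ ln(0.422222) = 0.215556.
d = 0.274284 + 0.215556 = 0.489840.

0.490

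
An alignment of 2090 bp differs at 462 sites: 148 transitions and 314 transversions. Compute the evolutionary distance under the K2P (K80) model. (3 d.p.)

0.262

P = 148/2090 ≈ 0.070813 and Q = 314/2090 ≈ 0.150239.
Under the Kimura two-parameter model, d = −½ ln(1 − 2P − Q) − ¼ ln(1 − 2Q).
1 − 2P − Q = 0.708135, giving −½ ln(0.708135) = 0.172560.
1 − 2Q = 0.699522, giving −¼ ln(0.699522) = 0.089340.
d = 0.172560 + 0.089340 = 0.261900.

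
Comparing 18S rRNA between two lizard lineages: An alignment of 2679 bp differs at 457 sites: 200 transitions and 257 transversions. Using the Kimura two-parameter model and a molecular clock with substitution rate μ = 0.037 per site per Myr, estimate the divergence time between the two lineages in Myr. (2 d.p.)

2.62

P = 200/2679 ≈ 0.074655 and Q = 257/2679 ≈ 0.095931.
Under the Kimura two-parameter model, d = −½ ln(1 − 2P − Q) − ¼ ln(1 − 2Q).
1 − 2P − Q = 0.754759, giving −½ ln(0.754759) = 0.140678.
1 − 2Q = 0.808138, giving −¼ ln(0.808138) = 0.053256.
d = 0.140678 + 0.053256 = 0.193934.
Under a molecular clock d = 2μt, so t = d/(2μ) = 0.193934 / (2 × 0.037) = 2.62 Myr.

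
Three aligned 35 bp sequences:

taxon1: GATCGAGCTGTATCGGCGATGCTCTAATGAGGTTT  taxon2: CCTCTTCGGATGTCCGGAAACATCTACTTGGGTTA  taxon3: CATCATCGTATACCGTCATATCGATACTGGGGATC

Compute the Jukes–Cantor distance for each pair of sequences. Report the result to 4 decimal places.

d(taxon1,taxon2) = 0.9650, d(taxon1,taxon3) = 0.8681, d(taxon2,taxon3) = 0.7053

taxon1–taxon2: 19/35 sites differ → p ≈ 0.542857, d = −0.75 ln(1 − 0.723809) = 0.964997 ≈ 0.9650.
taxon1–taxon3: 18/35 sites differ → p ≈ 0.514286, d = −0.75 ln(1 − 0.685715) = 0.868091 ≈ 0.8681.
taxon2–taxon3: 16/35 sites differ → p ≈ 0.457143, d = −0.75 ln(1 − 0.609524) = 0.705292 ≈ 0.7053.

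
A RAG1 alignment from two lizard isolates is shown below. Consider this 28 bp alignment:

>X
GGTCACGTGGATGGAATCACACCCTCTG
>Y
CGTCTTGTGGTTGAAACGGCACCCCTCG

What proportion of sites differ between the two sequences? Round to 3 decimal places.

0.393

The sequences differ at 11 of 28 positions.
p = 11/28 = 0.392857… ≈ 0.393 (to 3 d.p.).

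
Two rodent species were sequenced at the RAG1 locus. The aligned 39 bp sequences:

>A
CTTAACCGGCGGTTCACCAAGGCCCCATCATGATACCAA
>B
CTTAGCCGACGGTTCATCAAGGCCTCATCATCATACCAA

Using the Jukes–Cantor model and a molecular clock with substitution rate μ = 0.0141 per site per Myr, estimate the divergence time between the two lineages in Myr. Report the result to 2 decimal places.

4.99

The sequences differ at 5 of 39 sites (5, 9, 17, 25, 32), so p = 5/39 ≈ 0.128205.
d = −(3/4) ln(1 − 4p/3) = −0.75 ln(1 − 0.17094) = −0.75 ln(0.82906)
  = −0.75 × (-0.187463) = 0.140597 substitutions/site.
Under a molecular clock d = 2μt, so t = d/(2μ) = 0.140597 / (2 × 0.0141) = 4.99 Myr.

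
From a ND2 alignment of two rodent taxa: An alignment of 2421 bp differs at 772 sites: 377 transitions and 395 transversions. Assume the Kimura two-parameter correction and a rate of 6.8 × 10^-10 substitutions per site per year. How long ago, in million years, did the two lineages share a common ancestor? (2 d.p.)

P = 377/2421 ≈ 0.155721 and Q = 395/2421 ≈ 0.163156.
Under the Kimura two-parameter model, d = −½ ln(1 − 2P − Q) − ¼ ln(1 − 2Q).
1 − 2P − Q = 0.525402, giving −½ ln(0.525402) = 0.321796.
1 − 2Q = 0.673688, giving −¼ ln(0.673688) = 0.098747.
d = 0.321796 + 0.098747 = 0.420543.
Under a molecular clock d = 2μt, so t = d/(2μ) = 0.420543 / (2 × 6.8 × 10^-10) = 309.22 million years.

309.22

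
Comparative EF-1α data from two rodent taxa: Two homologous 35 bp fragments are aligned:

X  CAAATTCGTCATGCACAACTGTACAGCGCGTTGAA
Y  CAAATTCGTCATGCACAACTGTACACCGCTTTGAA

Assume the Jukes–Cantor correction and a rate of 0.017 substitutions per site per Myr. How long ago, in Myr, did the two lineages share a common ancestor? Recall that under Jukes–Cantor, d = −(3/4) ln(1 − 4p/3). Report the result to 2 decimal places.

The sequences differ at 2 of 35 sites (26, 30), so p = 2/35 ≈ 0.057143.
d = −(3/4) ln(1 − 4p/3) = −0.75 ln(1 − 0.076191) = −0.75 ln(0.923809)
  = −0.75 × (-0.079250) = 0.059438 substitutions/site.
Under a molecular clock d = 2μt, so t = d/(2μ) = 0.059438 / (2 × 0.017) = 1.75 Myr.

1.75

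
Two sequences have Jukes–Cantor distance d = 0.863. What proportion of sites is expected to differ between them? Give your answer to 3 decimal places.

0.513

p = (3/4)(1 − e^(−4d/3)) = 0.75 × (1 − e^(-1.150667)) = 0.75 × (1 − 0.316426) = 0.512681.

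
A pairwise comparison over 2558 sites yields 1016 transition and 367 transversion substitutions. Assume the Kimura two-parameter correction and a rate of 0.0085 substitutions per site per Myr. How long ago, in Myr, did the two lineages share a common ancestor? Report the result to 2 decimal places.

P = 1016/2558 ≈ 0.397185 and Q = 367/2558 ≈ 0.143471.
Under the Kimura two-parameter model, d = −½ ln(1 − 2P − Q) − ¼ ln(1 − 2Q).
1 − 2P − Q = 0.062159, giving −½ ln(0.062159) = 1.389030.
1 − 2Q = 0.713058, giving −¼ ln(0.713058) = 0.084548.
d = 1.389030 + 0.084548 = 1.473578.
Under a molecular clock d = 2μt, so t = d/(2μ) = 1.473578 / (2 × 0.0085) = 86.68 Myr.

86.68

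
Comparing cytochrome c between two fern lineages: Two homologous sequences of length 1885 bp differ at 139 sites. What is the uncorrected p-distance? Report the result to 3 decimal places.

0.074

p = 139/1885 = 0.073740… ≈ 0.074 (to 3 d.p.).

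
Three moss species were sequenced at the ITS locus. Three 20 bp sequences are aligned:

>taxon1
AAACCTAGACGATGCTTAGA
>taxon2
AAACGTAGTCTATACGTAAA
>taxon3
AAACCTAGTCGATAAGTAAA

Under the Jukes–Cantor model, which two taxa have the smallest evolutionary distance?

taxon2 and taxon3

taxon1–taxon2: 6/20 differ, p = 0.300, d = 0.383.
taxon1–taxon3: 5/20 differ, p = 0.250, d = 0.304.
taxon2–taxon3: 3/20 differ, p = 0.150, d = 0.167.
The smallest distance is between taxon2 and taxon3.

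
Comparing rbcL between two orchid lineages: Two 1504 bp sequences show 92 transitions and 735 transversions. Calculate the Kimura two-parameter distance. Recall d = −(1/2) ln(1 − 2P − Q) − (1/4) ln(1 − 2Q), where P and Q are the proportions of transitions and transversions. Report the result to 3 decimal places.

P = 92/1504 ≈ 0.06117 and Q = 735/1504 ≈ 0.488697.
Under the Kimura two-parameter model, d = −½ ln(1 − 2P − Q) − ¼ ln(1 − 2Q).
1 − 2P − Q = 0.388963, giving −½ ln(0.388963) = 0.472136.
1 − 2Q = 0.022606, giving −¼ ln(0.022606) = 0.947385.
d = 0.472136 + 0.947385 = 1.419521.

1.420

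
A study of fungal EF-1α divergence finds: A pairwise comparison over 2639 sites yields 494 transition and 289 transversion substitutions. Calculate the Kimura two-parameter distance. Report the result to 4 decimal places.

P = 494/2639 ≈ 0.187192 and Q = 289/2639 ≈ 0.109511.
Under the Kimura two-parameter model, d = −½ ln(1 − 2P − Q) − ¼ ln(1 − 2Q).
1 − 2P − Q = 0.516105, giving −½ ln(0.516105) = 0.330723.
1 − 2Q = 0.780978, giving −¼ ln(0.780978) = 0.061802.
d = 0.330723 + 0.061802 = 0.392525.

0.3925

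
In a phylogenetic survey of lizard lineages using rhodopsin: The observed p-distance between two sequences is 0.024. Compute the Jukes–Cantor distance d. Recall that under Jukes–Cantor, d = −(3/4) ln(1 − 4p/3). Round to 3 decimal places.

0.024

d = −(3/4) ln(1 − 4p/3) = −0.75 ln(1 − 0.032) = −0.75 ln(0.968)
  = −0.75 × (-0.032523) = 0.024392 substitutions/site.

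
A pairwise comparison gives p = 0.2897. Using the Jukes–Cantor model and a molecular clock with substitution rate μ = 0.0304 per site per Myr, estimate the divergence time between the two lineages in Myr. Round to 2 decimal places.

6.02

d = −(3/4) ln(1 − 4p/3) = −0.75 ln(1 − 0.386267) = −0.75 ln(0.613733)
  = −0.75 × (-0.488195) = 0.366146 substitutions/site.
Under a molecular clock d = 2μt, so t = d/(2μ) = 0.366146 / (2 × 0.0304) = 6.02 Myr.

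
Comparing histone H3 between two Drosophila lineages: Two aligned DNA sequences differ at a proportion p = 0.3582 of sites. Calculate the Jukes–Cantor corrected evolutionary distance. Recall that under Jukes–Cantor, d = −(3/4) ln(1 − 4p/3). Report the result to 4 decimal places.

0.4870

d = −(3/4) ln(1 − 4p/3) = −0.75 ln(1 − 0.4776) = −0.75 ln(0.5224)
  = −0.75 × (-0.649322) = 0.486992 substitutions/site.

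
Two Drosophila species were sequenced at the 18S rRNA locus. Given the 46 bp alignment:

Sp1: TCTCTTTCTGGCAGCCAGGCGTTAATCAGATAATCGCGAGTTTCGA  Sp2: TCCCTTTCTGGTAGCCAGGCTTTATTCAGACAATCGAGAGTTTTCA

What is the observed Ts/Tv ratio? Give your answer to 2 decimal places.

1.00

Transitions are A↔G and C↔T; transversions are all other mismatches.
Transitions: 4. Transversions: 4.
R = 4/4 = 1.00.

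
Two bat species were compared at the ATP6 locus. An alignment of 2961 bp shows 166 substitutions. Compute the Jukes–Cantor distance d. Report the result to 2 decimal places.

p = 166/2961 ≈ 0.056062.
d = −(3/4) ln(1 − 4p/3) = −0.75 ln(1 − 0.074749) = −0.75 ln(0.925251)
  = −0.75 × (-0.077690) = 0.058268 substitutions/site.

0.06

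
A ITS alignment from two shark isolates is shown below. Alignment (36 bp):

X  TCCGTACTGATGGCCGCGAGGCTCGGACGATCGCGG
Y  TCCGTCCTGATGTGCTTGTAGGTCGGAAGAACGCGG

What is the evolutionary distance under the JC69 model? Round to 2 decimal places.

0.35

The sequences differ at 10 of 36 sites (6, 13, 14, 16, 17, 19, 20, 22, 28, 31), so p = 10/36 ≈ 0.277778.
d = −(3/4) ln(1 − 4p/3) = −0.75 ln(1 − 0.370371) = −0.75 ln(0.629629)
  = −0.75 × (-0.462625) = 0.346969 substitutions/site.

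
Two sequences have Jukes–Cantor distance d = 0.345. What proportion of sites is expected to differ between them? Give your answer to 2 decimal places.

p = (3/4)(1 − e^(−4d/3)) = 0.75 × (1 − e^(-0.46)) = 0.75 × (1 − 0.631284) = 0.276537.

0.28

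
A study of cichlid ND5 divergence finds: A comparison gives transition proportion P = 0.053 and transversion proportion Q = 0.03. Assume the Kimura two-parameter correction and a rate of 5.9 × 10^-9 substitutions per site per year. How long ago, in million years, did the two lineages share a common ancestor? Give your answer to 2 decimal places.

Under the Kimura two-parameter model, d = −½ ln(1 − 2P − Q) − ¼ ln(1 − 2Q).
1 − 2P − Q = 0.864, giving −½ ln(0.864) = 0.073091.
1 − 2Q = 0.94, giving −¼ ln(0.94) = 0.015469.
d = 0.073091 + 0.015469 = 0.088560.
Under a molecular clock d = 2μt, so t = d/(2μ) = 0.088560 / (2 × 5.9 × 10^-9) = 7.51 million years.

7.51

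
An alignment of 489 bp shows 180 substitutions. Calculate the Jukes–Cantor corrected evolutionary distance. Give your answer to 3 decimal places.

0.506

p = 180/489 ≈ 0.368098.
d = −(3/4) ln(1 − 4p/3) = −0.75 ln(1 − 0.490797) = −0.75 ln(0.509203)
  = −0.75 × (-0.674909) = 0.506182 substitutions/site.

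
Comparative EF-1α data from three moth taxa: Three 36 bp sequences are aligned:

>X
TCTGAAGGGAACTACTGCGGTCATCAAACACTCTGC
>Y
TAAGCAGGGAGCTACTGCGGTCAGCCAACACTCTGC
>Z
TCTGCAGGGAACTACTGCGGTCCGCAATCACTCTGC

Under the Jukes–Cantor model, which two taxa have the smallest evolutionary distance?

X–Y: 6/36 differ, p = 0.167, d = 0.188.
X–Z: 4/36 differ, p = 0.111, d = 0.120.
Y–Z: 6/36 differ, p = 0.167, d = 0.188.
The smallest distance is between X and Z.

X and Z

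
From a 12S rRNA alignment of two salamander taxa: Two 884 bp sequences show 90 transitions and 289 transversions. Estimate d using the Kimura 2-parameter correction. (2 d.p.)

P = 90/884 ≈ 0.10181 and Q = 289/884 ≈ 0.326923.
Under the Kimura two-parameter model, d = −½ ln(1 − 2P − Q) − ¼ ln(1 − 2Q).
1 − 2P − Q = 0.469457, giving −½ ln(0.469457) = 0.378089.
1 − 2Q = 0.346154, giving −¼ ln(0.346154) = 0.265218.
d = 0.378089 + 0.265218 = 0.643307.

0.64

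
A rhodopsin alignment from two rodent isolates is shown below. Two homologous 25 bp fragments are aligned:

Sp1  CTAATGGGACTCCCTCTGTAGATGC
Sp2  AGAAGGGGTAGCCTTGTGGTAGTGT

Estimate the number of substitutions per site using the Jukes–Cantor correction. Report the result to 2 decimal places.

0.89

The sequences differ at 13 of 25 sites, so p = 13/25 = 0.52.
d = −(3/4) ln(1 − 4p/3) = −0.75 ln(1 − 0.693333) = −0.75 ln(0.306667)
  = −0.75 × (-1.181993) = 0.886495 substitutions/site.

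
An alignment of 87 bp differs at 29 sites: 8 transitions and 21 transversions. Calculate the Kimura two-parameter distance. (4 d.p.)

P = 8/87 ≈ 0.091954 and Q = 21/87 ≈ 0.241379.
Under the Kimura two-parameter model, d = −½ ln(1 − 2P − Q) − ¼ ln(1 − 2Q).
1 − 2P − Q = 0.574713, giving −½ ln(0.574713) = 0.276942.
1 − 2Q = 0.517242, giving −¼ ln(0.517242) = 0.164811.
d = 0.276942 + 0.164811 = 0.441753.

0.4418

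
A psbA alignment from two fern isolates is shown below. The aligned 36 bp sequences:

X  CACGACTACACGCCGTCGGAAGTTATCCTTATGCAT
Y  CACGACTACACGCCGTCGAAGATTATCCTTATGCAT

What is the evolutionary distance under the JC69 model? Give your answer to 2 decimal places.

0.09

The sequences differ at 3 of 36 sites (19, 21, 22), so p = 3/36 ≈ 0.083333.
d = −(3/4) ln(1 − 4p/3) = −0.75 ln(1 − 0.111111) = −0.75 ln(0.888889)
  = −0.75 × (-0.117783) = 0.088337 substitutions/site.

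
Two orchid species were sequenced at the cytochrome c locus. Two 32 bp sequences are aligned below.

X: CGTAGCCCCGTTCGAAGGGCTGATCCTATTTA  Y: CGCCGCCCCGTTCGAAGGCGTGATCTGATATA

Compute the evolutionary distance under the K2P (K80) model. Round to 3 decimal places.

0.259

Of 32 sites, 2 differences are transitions and 5 are transversions, so P = 2/32 = 0.0625 and Q = 5/32 = 0.15625.
Under the Kimura two-parameter model, d = −½ ln(1 − 2P − Q) − ¼ ln(1 − 2Q).
1 − 2P − Q = 0.71875, giving −½ ln(0.71875) = 0.165121.
1 − 2Q = 0.6875, giving −¼ ln(0.6875) = 0.093673.
d = 0.165121 + 0.093673 = 0.258794.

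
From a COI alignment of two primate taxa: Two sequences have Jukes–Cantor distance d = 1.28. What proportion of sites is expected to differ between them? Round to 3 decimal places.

p = (3/4)(1 − e^(−4d/3)) = 0.75 × (1 − e^(-1.706667)) = 0.75 × (1 − 0.181470) = 0.613898.

0.614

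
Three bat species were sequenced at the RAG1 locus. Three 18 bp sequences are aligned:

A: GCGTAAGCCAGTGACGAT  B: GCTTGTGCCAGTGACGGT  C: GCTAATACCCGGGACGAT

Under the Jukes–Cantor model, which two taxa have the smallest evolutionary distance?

A–B: 4/18 differ, p = 0.222, d = 0.264.
A–C: 6/18 differ, p = 0.333, d = 0.441.
B–C: 6/18 differ, p = 0.333, d = 0.441.
The smallest distance is between A and B.

A and B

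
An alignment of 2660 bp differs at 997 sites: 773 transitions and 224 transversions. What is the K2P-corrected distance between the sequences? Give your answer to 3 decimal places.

0.594

P = 773/2660 ≈ 0.290602 and Q = 224/2660 ≈ 0.084211.
Under the Kimura two-parameter model, d = −½ ln(1 − 2P − Q) − ¼ ln(1 − 2Q).
1 − 2P − Q = 0.334585, giving −½ ln(0.334585) = 0.547432.
1 − 2Q = 0.831578, giving −¼ ln(0.831578) = 0.046108.
d = 0.547432 + 0.046108 = 0.593540.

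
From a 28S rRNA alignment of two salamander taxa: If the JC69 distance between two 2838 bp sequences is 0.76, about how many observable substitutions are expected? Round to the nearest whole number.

1356

Invert JC69: p = (3/4)(1 − e^(−4d/3)) = 0.75 × (1 − e^(-1.013333)) = 0.75 × (1 − 0.363007) = 0.477745.
Expected differing sites = pL ≈ 0.477745 × 2838 = 1355.84031 ≈ 1356.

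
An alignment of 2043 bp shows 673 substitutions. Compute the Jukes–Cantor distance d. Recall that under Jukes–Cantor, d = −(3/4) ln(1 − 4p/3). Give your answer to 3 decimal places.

p = 673/2043 ≈ 0.329418.
d = −(3/4) ln(1 − 4p/3) = −0.75 ln(1 − 0.439224) = −0.75 ln(0.560776)
  = −0.75 × (-0.578434) = 0.433826 substitutions/site.

0.434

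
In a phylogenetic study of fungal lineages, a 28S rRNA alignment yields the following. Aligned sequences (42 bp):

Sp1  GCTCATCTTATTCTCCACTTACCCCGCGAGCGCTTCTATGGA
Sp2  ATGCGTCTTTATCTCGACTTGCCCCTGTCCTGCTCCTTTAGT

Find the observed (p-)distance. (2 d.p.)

0.43

The sequences differ at 18 of 42 positions.
p = 18/42 = 0.428571… ≈ 0.43 (to 2 d.p.).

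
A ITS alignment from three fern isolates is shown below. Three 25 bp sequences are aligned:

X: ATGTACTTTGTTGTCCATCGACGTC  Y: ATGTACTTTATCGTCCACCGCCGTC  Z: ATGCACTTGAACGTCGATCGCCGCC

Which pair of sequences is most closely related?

X and Y

X–Y: 4/25 differ, p = 0.160, d = 0.180.
X–Z: 8/25 differ, p = 0.320, d = 0.417.
Y–Z: 6/25 differ, p = 0.240, d = 0.289.
The smallest distance is between X and Y.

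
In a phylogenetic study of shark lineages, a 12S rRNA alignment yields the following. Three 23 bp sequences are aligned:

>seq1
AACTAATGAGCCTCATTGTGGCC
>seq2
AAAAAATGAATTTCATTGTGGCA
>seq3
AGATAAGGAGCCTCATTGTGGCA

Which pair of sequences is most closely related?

seq1 and seq3

seq1–seq2: 6/23 differ, p = 0.261, d = 0.321.
seq1–seq3: 4/23 differ, p = 0.174, d = 0.198.
seq2–seq3: 6/23 differ, p = 0.261, d = 0.321.
The smallest distance is between seq1 and seq3.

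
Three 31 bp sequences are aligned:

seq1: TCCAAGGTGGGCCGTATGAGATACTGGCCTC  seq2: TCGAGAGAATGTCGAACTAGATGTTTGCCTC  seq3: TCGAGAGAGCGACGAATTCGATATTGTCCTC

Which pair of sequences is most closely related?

seq2 and seq3

seq1–seq2: 13/31 differ, p = 0.419, d = 0.614.
seq1–seq3: 11/31 differ, p = 0.355, d = 0.481.
seq2–seq3: 8/31 differ, p = 0.258, d = 0.316.
The smallest distance is between seq2 and seq3.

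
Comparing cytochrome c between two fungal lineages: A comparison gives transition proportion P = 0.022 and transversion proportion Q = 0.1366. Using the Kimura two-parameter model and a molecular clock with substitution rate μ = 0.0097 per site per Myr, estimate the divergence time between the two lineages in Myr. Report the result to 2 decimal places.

Under the Kimura two-parameter model, d = −½ ln(1 − 2P − Q) − ¼ ln(1 − 2Q).
1 − 2P − Q = 0.8194, giving −½ ln(0.8194) = 0.099591.
1 − 2Q = 0.7268, giving −¼ ln(0.7268) = 0.079776.
d = 0.099591 + 0.079776 = 0.179367.
Under a molecular clock d = 2μt, so t = d/(2μ) = 0.179367 / (2 × 0.0097) = 9.25 Myr.

9.25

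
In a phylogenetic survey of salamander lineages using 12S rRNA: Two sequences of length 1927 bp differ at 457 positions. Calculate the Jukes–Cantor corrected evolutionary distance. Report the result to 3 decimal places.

0.285

p = 457/1927 ≈ 0.237156.
d = −(3/4) ln(1 − 4p/3) = −0.75 ln(1 − 0.316208) = −0.75 ln(0.683792)
  = −0.75 × (-0.380102) = 0.285077 substitutions/site.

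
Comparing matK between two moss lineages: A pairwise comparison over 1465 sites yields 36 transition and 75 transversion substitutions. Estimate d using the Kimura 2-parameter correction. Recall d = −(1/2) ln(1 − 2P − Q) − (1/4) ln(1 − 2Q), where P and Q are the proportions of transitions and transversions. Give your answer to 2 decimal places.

0.08

P = 36/1465 ≈ 0.024573 and Q = 75/1465 ≈ 0.051195.
Under the Kimura two-parameter model, d = −½ ln(1 − 2P − Q) − ¼ ln(1 − 2Q).
1 − 2P − Q = 0.899659, giving −½ ln(0.899659) = 0.052870.
1 − 2Q = 0.89761, giving −¼ ln(0.89761) = 0.027005.
d = 0.052870 + 0.027005 = 0.079875.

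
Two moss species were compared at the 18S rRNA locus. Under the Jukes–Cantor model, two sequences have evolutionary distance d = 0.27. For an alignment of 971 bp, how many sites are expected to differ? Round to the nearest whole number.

Invert JC69: p = (3/4)(1 − e^(−4d/3)) = 0.75 × (1 − e^(-0.36)) = 0.75 × (1 − 0.697676) = 0.226743.
Expected differing sites = pL ≈ 0.226743 × 971 = 220.167453 ≈ 220.

220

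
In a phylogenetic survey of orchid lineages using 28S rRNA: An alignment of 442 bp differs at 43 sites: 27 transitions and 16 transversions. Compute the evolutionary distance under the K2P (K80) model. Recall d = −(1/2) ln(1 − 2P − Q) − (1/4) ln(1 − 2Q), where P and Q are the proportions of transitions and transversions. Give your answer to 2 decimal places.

P = 27/442 ≈ 0.061086 and Q = 16/442 ≈ 0.036199.
Under the Kimura two-parameter model, d = −½ ln(1 − 2P − Q) − ¼ ln(1 − 2Q).
1 − 2P − Q = 0.841629, giving −½ ln(0.841629) = 0.086208.
1 − 2Q = 0.927602, giving −¼ ln(0.927602) = 0.018788.
d = 0.086208 + 0.018788 = 0.104996.

0.10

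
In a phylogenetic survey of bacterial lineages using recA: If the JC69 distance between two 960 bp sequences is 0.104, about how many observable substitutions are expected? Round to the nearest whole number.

Invert JC69: p = (3/4)(1 − e^(−4d/3)) = 0.75 × (1 − e^(-0.138667)) = 0.75 × (1 − 0.870518) = 0.097112.
Expected differing sites = pL ≈ 0.097112 × 960 = 93.22752 ≈ 93.

93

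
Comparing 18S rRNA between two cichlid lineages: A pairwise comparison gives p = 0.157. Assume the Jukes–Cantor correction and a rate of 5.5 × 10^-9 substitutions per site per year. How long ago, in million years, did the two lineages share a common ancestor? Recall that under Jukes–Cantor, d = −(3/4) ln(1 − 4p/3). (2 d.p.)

16.01

d = −(3/4) ln(1 − 4p/3) = −0.75 ln(1 − 0.209333) = −0.75 ln(0.790667)
  = −0.75 × (-0.234878) = 0.176159 substitutions/site.
Under a molecular clock d = 2μt, so t = d/(2μ) = 0.176159 / (2 × 5.5 × 10^-9) = 16.01 million years.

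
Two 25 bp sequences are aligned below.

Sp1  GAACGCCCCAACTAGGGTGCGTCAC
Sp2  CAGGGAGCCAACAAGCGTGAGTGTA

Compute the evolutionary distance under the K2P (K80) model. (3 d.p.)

0.729

Of 25 sites, 1 differences are transitions and 10 are transversions, so P = 1/25 = 0.04 and Q = 10/25 = 0.4.
Under the Kimura two-parameter model, d = −½ ln(1 − 2P − Q) − ¼ ln(1 − 2Q).
1 − 2P − Q = 0.52, giving −½ ln(0.52) = 0.326963.
1 − 2Q = 0.2, giving −¼ ln(0.2) = 0.402359.
d = 0.326963 + 0.402359 = 0.729322.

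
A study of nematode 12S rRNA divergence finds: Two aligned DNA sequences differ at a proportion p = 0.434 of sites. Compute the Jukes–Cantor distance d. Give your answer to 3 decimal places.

d = −(3/4) ln(1 − 4p/3) = −0.75 ln(1 − 0.578667) = −0.75 ln(0.421333)
  = −0.75 × (-0.864332) = 0.648249 substitutions/site.

0.648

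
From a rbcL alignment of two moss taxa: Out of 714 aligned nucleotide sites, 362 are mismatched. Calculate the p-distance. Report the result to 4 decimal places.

0.5070

p = 362/714 = 0.507002… ≈ 0.5070 (to 4 d.p.).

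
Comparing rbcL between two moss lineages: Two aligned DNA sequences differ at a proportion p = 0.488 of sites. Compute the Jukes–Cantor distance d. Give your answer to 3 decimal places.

d = −(3/4) ln(1 − 4p/3) = −0.75 ln(1 − 0.650667) = −0.75 ln(0.349333)
  = −0.75 × (-1.051730) = 0.788798 substitutions/site.

0.789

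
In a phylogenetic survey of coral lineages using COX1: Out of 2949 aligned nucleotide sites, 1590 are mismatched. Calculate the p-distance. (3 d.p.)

p = 1590/2949 = 0.539165… ≈ 0.539 (to 3 d.p.).

0.539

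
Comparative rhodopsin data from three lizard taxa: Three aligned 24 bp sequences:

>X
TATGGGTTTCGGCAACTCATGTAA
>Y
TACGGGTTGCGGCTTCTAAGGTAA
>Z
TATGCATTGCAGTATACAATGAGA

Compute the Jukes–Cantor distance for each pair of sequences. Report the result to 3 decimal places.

d(X,Y) = 0.304, d(X,Z) = 0.708, d(Y,Z) = 0.708

X–Y: 6/24 sites differ → p = 0.25, d = −0.75 ln(1 − 0.333333) = 0.304098 ≈ 0.304.
X–Z: 11/24 sites differ → p ≈ 0.458333, d = −0.75 ln(1 − 0.611111) = 0.708346 ≈ 0.708.
Y–Z: 11/24 sites differ → p ≈ 0.458333, d = −0.75 ln(1 − 0.611111) = 0.708346 ≈ 0.708.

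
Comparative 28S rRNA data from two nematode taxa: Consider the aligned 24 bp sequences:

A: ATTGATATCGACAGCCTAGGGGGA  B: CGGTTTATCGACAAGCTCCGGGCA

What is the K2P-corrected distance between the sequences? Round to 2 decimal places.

Of 24 sites, 1 differences are transitions and 9 are transversions, so P = 1/24 ≈ 0.041667 and Q = 9/24 = 0.375.
Under the Kimura two-parameter model, d = −½ ln(1 − 2P − Q) − ¼ ln(1 − 2Q).
1 − 2P − Q = 0.541666, giving −½ ln(0.541666) = 0.306553.
1 − 2Q = 0.25, giving −¼ ln(0.25) = 0.346574.
d = 0.306553 + 0.346574 = 0.653127.

0.65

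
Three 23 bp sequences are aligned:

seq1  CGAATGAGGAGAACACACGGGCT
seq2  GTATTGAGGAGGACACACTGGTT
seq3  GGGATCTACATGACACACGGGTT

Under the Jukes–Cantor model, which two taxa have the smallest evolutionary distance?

seq1–seq2: 6/23 differ, p = 0.261, d = 0.321.
seq1–seq3: 9/23 differ, p = 0.391, d = 0.553.
seq2–seq3: 9/23 differ, p = 0.391, d = 0.553.
The smallest distance is between seq1 and seq2.

seq1 and seq2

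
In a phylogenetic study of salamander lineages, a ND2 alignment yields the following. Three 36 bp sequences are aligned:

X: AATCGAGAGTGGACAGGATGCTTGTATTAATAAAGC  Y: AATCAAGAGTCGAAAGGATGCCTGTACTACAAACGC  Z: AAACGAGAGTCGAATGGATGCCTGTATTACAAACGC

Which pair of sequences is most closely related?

X–Y: 8/36 differ, p = 0.222, d = 0.264.
X–Z: 8/36 differ, p = 0.222, d = 0.264.
Y–Z: 4/36 differ, p = 0.111, d = 0.120.
The smallest distance is between Y and Z.

Y and Z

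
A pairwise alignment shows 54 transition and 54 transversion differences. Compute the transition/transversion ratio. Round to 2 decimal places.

1.00

R = 54/54 = 1.00.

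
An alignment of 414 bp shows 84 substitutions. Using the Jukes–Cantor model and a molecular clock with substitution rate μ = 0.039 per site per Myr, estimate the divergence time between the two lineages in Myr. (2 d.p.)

3.03

p = 84/414 ≈ 0.202899.
d = −(3/4) ln(1 − 4p/3) = −0.75 ln(1 − 0.270532) = −0.75 ln(0.729468)
  = −0.75 × (-0.315440) = 0.236580 substitutions/site.
Under a molecular clock d = 2μt, so t = d/(2μ) = 0.236580 / (2 × 0.039) = 3.03 Myr.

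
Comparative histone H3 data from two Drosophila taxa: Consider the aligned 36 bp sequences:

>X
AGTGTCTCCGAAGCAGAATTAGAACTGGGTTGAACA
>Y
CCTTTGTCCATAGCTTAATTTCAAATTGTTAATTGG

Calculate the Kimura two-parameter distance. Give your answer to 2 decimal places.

Of 36 sites, 3 differences are transitions and 16 are transversions, so P = 3/36 ≈ 0.083333 and Q = 16/36 ≈ 0.444444.
Under the Kimura two-parameter model, d = −½ ln(1 − 2P − Q) − ¼ ln(1 − 2Q).
1 − 2P − Q = 0.38889, giving −½ ln(0.38889) = 0.472229.
1 − 2Q = 0.111112, giving −¼ ln(0.111112) = 0.549304.
d = 0.472229 + 0.549304 = 1.021533.

1.02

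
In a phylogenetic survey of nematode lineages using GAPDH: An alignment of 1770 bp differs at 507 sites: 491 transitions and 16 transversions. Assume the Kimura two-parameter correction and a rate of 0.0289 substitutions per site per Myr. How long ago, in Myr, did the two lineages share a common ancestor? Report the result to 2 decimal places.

P = 491/1770 ≈ 0.277401 and Q = 16/1770 ≈ 0.00904.
Under the Kimura two-parameter model, d = −½ ln(1 − 2P − Q) − ¼ ln(1 − 2Q).
1 − 2P − Q = 0.436158, giving −½ ln(0.436158) = 0.414875.
1 − 2Q = 0.98192, giving −¼ ln(0.98192) = 0.004561.
d = 0.414875 + 0.004561 = 0.419436.
Under a molecular clock d = 2μt, so t = d/(2μ) = 0.419436 / (2 × 0.0289) = 7.26 Myr.

7.26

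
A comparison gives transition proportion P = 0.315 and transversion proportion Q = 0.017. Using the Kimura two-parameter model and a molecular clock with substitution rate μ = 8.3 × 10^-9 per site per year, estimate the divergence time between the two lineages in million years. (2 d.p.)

Under the Kimura two-parameter model, d = −½ ln(1 − 2P − Q) − ¼ ln(1 − 2Q).
1 − 2P − Q = 0.353, giving −½ ln(0.353) = 0.520644.
1 − 2Q = 0.966, giving −¼ ln(0.966) = 0.008648.
d = 0.520644 + 0.008648 = 0.529292.
Under a molecular clock d = 2μt, so t = d/(2μ) = 0.529292 / (2 × 8.3 × 10^-9) = 31.89 million years.

31.89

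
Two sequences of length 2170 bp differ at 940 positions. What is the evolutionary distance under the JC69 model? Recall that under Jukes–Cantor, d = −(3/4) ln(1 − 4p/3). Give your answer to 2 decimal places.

p = 940/2170 ≈ 0.43318.
d = −(3/4) ln(1 − 4p/3) = −0.75 ln(1 − 0.577573) = −0.75 ln(0.422427)
  = −0.75 × (-0.861739) = 0.646304 substitutions/site.

0.65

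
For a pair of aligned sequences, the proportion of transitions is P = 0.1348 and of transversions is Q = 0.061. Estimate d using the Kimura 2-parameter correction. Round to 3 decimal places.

Under the Kimura two-parameter model, d = −½ ln(1 − 2P − Q) − ¼ ln(1 − 2Q).
1 − 2P − Q = 0.6694, giving −½ ln(0.6694) = 0.200687.
1 − 2Q = 0.878, giving −¼ ln(0.878) = 0.032527.
d = 0.200687 + 0.032527 = 0.233214.

0.233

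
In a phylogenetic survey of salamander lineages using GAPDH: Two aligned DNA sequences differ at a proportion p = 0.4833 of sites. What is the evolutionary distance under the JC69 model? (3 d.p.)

d = −(3/4) ln(1 − 4p/3) = −0.75 ln(1 − 0.6444) = −0.75 ln(0.3556)
  = −0.75 × (-1.033949) = 0.775462 substitutions/site.

0.775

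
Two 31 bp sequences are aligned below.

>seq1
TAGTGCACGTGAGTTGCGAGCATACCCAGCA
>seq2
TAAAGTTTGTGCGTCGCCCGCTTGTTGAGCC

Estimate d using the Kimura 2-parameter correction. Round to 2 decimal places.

Of 31 sites, 7 differences are transitions and 8 are transversions, so P = 7/31 ≈ 0.225806 and Q = 8/31 ≈ 0.258065.
Under the Kimura two-parameter model, d = −½ ln(1 − 2P − Q) − ¼ ln(1 − 2Q).
1 − 2P − Q = 0.290323, giving −½ ln(0.290323) = 0.618381.
1 − 2Q = 0.48387, giving −¼ ln(0.48387) = 0.181485.
d = 0.618381 + 0.181485 = 0.799866.

0.80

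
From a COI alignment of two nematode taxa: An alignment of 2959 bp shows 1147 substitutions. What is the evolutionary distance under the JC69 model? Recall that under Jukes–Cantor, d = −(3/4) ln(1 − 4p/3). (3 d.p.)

0.546

p = 1147/2959 ≈ 0.387631.
d = −(3/4) ln(1 − 4p/3) = −0.75 ln(1 − 0.516841) = −0.75 ln(0.483159)
  = −0.75 × (-0.727409) = 0.545557 substitutions/site.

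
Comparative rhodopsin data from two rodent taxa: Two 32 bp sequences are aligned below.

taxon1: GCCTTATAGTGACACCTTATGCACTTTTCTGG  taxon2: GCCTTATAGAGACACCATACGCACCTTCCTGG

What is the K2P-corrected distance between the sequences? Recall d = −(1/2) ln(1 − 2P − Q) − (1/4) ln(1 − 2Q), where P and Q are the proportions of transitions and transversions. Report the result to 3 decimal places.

0.177

Of 32 sites, 3 differences are transitions and 2 are transversions, so P = 3/32 = 0.09375 and Q = 2/32 = 0.0625.
Under the Kimura two-parameter model, d = −½ ln(1 − 2P − Q) − ¼ ln(1 − 2Q).
1 − 2P − Q = 0.75, giving −½ ln(0.75) = 0.143841.
1 − 2Q = 0.875, giving −¼ ln(0.875) = 0.033383.
d = 0.143841 + 0.033383 = 0.177224.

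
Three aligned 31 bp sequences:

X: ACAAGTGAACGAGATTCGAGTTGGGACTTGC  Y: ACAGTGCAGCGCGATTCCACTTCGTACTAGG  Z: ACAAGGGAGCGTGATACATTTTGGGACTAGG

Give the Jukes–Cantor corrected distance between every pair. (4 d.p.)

d(X,Y) = 0.5445, d(X,Z) = 0.3672, d(Y,Z) = 0.4217

X–Y: 12/31 sites differ → p ≈ 0.387097, d = −0.75 ln(1 − 0.516129) = 0.544453 ≈ 0.5445.
X–Z: 9/31 sites differ → p ≈ 0.290323, d = −0.75 ln(1 − 0.387097) = 0.367161 ≈ 0.3672.
Y–Z: 10/31 sites differ → p ≈ 0.322581, d = −0.75 ln(1 − 0.430108) = 0.421731 ≈ 0.4217.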